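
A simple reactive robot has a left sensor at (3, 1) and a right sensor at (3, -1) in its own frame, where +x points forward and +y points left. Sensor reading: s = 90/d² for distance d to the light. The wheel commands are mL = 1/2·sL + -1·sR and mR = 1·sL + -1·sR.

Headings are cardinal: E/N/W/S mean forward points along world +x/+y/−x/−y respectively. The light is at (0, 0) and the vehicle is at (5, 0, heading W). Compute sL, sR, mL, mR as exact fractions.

left sensor world pos  = (2, -1); dL² = 5
right sensor world pos = (2, 1); dR² = 5
sL = 90/5 = 18
sR = 90/5 = 18
mL = 1/2·sL + -1·sR = -9
mR = 1·sL + -1·sR = 0

18 18 -9 0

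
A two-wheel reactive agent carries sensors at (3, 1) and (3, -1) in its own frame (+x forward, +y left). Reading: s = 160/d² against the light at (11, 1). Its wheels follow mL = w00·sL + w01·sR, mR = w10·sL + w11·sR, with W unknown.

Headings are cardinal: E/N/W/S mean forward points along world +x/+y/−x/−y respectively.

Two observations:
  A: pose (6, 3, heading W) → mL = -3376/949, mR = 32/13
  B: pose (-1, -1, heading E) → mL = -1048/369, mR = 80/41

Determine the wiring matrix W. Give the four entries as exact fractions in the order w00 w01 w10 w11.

-1 -1/2 1 0

obs A: pose=(6,3,W) → sL=32/13, sR=160/73, mL=-3376/949, mR=32/13
obs B: pose=(-1,-1,E) → sL=80/41, sR=16/9, mL=-1048/369, mR=80/41
sensor matrix S = [[32/13, 160/73], [80/41, 16/9]]; det S = 34816/350181
solve [mL_A; mL_B] = S·[w00; w01] and [mR_A; mR_B] = S·[w10; w11]:
  w00 = -1, w01 = -1/2, w10 = 1, w11 = 0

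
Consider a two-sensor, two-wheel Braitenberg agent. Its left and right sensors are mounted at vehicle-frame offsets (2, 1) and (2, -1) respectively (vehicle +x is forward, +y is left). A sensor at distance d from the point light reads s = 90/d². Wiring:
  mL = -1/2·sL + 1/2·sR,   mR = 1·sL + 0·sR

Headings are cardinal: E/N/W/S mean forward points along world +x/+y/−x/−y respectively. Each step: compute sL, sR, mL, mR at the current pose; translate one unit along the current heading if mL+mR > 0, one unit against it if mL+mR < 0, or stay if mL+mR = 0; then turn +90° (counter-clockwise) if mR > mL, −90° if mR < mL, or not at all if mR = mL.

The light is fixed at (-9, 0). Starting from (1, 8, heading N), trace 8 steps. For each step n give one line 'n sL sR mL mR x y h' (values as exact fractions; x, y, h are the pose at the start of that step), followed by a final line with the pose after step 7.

n=0: pose=(1,8,N); sL=90/181, sR=90/221; mL=-1800/40001, mR=90/181; mL+mR=18090/40001 → advance +1; mR−mL=21690/40001 → turn +1·90°
n=1: pose=(1,9,W); sL=45/64, sR=45/82; mL=-405/5248, mR=45/64; mL+mR=3285/5248 → advance +1; mR−mL=4095/5248 → turn +1·90°
n=2: pose=(0,9,S); sL=90/149, sR=90/113; mL=1620/16837, mR=90/149; mL+mR=11790/16837 → advance +1; mR−mL=8550/16837 → turn +1·90°
n=3: pose=(0,8,E); sL=45/101, sR=9/17; mL=72/1717, mR=45/101; mL+mR=837/1717 → advance +1; mR−mL=693/1717 → turn +1·90°
n=4: pose=(1,8,N); sL=90/181, sR=90/221; mL=-1800/40001, mR=90/181; mL+mR=18090/40001 → advance +1; mR−mL=21690/40001 → turn +1·90°
n=5: pose=(1,9,W); sL=45/64, sR=45/82; mL=-405/5248, mR=45/64; mL+mR=3285/5248 → advance +1; mR−mL=4095/5248 → turn +1·90°
n=6: pose=(0,9,S); sL=90/149, sR=90/113; mL=1620/16837, mR=90/149; mL+mR=11790/16837 → advance +1; mR−mL=8550/16837 → turn +1·90°
n=7: pose=(0,8,E); sL=45/101, sR=9/17; mL=72/1717, mR=45/101; mL+mR=837/1717 → advance +1; mR−mL=693/1717 → turn +1·90°

0 90/181 90/221 -1800/40001 90/181 1 8 N
1 45/64 45/82 -405/5248 45/64 1 9 W
2 90/149 90/113 1620/16837 90/149 0 9 S
3 45/101 9/17 72/1717 45/101 0 8 E
4 90/181 90/221 -1800/40001 90/181 1 8 N
5 45/64 45/82 -405/5248 45/64 1 9 W
6 90/149 90/113 1620/16837 90/149 0 9 S
7 45/101 9/17 72/1717 45/101 0 8 E
final 1 8 N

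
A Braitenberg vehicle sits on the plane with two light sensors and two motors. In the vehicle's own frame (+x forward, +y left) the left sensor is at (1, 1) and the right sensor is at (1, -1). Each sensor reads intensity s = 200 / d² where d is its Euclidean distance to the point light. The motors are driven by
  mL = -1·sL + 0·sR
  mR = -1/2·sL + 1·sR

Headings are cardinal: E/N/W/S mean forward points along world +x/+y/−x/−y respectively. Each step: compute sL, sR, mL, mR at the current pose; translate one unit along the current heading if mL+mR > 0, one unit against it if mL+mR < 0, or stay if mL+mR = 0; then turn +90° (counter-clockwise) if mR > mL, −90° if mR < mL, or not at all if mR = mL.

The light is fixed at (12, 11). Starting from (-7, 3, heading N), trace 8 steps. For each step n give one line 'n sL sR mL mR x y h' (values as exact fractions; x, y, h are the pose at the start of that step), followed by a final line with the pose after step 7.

n=0: pose=(-7,3,N); sL=200/449, sR=200/373; mL=-200/449, mR=52500/167477; mL+mR=-22100/167477 → advance -1; mR−mL=127100/167477 → turn +1·90°
n=1: pose=(-7,2,W); sL=2/5, sR=25/58; mL=-2/5, mR=67/290; mL+mR=-49/290 → advance -1; mR−mL=183/290 → turn +1·90°
n=2: pose=(-6,2,S); sL=200/389, sR=200/461; mL=-200/389, mR=31700/179329; mL+mR=-60500/179329 → advance -1; mR−mL=123900/179329 → turn +1·90°
n=3: pose=(-6,3,E); sL=100/169, sR=20/37; mL=-100/169, mR=1530/6253; mL+mR=-2170/6253 → advance -1; mR−mL=5230/6253 → turn +1·90°
n=4: pose=(-7,3,N); sL=200/449, sR=200/373; mL=-200/449, mR=52500/167477; mL+mR=-22100/167477 → advance -1; mR−mL=127100/167477 → turn +1·90°
n=5: pose=(-7,2,W); sL=2/5, sR=25/58; mL=-2/5, mR=67/290; mL+mR=-49/290 → advance -1; mR−mL=183/290 → turn +1·90°
n=6: pose=(-6,2,S); sL=200/389, sR=200/461; mL=-200/389, mR=31700/179329; mL+mR=-60500/179329 → advance -1; mR−mL=123900/179329 → turn +1·90°
n=7: pose=(-6,3,E); sL=100/169, sR=20/37; mL=-100/169, mR=1530/6253; mL+mR=-2170/6253 → advance -1; mR−mL=5230/6253 → turn +1·90°

0 200/449 200/373 -200/449 52500/167477 -7 3 N
1 2/5 25/58 -2/5 67/290 -7 2 W
2 200/389 200/461 -200/389 31700/179329 -6 2 S
3 100/169 20/37 -100/169 1530/6253 -6 3 E
4 200/449 200/373 -200/449 52500/167477 -7 3 N
5 2/5 25/58 -2/5 67/290 -7 2 W
6 200/389 200/461 -200/389 31700/179329 -6 2 S
7 100/169 20/37 -100/169 1530/6253 -6 3 E
final -7 3 N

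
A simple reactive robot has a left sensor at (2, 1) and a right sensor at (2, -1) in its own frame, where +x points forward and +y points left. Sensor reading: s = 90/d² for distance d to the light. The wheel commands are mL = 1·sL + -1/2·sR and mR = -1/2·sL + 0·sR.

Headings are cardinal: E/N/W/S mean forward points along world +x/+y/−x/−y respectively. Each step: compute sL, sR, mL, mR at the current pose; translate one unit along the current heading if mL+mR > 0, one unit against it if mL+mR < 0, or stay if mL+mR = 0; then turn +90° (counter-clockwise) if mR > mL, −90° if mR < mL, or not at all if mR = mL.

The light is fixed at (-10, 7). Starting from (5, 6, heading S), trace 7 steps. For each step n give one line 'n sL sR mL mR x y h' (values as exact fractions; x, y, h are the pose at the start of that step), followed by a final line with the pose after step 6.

0 18/53 18/41 261/2173 -9/53 5 6 S
1 9/17 9/17 9/34 -9/34 5 7 W
2 9/20 9/26 18/65 -9/40 5 7 N
3 90/293 90/289 12825/84677 -45/293 5 8 E
4 45/113 9/17 513/3842 -45/226 4 8 S
5 18/29 10/17 161/493 -9/29 4 9 W
6 9/16 45/106 297/848 -9/32 3 9 N
final 3 10 E

n=0: pose=(5,6,S); sL=18/53, sR=18/41; mL=261/2173, mR=-9/53; mL+mR=-108/2173 → advance -1; mR−mL=-630/2173 → turn -1·90°
n=1: pose=(5,7,W); sL=9/17, sR=9/17; mL=9/34, mR=-9/34; mL+mR=0 → advance +0; mR−mL=-9/17 → turn -1·90°
n=2: pose=(5,7,N); sL=9/20, sR=9/26; mL=18/65, mR=-9/40; mL+mR=27/520 → advance +1; mR−mL=-261/520 → turn -1·90°
n=3: pose=(5,8,E); sL=90/293, sR=90/289; mL=12825/84677, mR=-45/293; mL+mR=-180/84677 → advance -1; mR−mL=-25830/84677 → turn -1·90°
n=4: pose=(4,8,S); sL=45/113, sR=9/17; mL=513/3842, mR=-45/226; mL+mR=-126/1921 → advance -1; mR−mL=-639/1921 → turn -1·90°
n=5: pose=(4,9,W); sL=18/29, sR=10/17; mL=161/493, mR=-9/29; mL+mR=8/493 → advance +1; mR−mL=-314/493 → turn -1·90°
n=6: pose=(3,9,N); sL=9/16, sR=45/106; mL=297/848, mR=-9/32; mL+mR=117/1696 → advance +1; mR−mL=-1071/1696 → turn -1·90°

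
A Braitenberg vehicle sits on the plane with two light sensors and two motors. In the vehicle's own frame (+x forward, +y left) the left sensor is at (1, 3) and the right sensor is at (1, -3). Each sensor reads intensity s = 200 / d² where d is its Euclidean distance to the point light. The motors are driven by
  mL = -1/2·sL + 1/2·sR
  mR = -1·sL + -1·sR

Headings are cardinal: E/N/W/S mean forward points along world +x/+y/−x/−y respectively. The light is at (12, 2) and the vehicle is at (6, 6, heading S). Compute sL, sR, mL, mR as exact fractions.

left sensor world pos  = (9, 5); dL² = 18
right sensor world pos = (3, 5); dR² = 90
sL = 200/18 = 100/9
sR = 200/90 = 20/9
mL = -1/2·sL + 1/2·sR = -40/9
mR = -1·sL + -1·sR = -40/3

100/9 20/9 -40/9 -40/3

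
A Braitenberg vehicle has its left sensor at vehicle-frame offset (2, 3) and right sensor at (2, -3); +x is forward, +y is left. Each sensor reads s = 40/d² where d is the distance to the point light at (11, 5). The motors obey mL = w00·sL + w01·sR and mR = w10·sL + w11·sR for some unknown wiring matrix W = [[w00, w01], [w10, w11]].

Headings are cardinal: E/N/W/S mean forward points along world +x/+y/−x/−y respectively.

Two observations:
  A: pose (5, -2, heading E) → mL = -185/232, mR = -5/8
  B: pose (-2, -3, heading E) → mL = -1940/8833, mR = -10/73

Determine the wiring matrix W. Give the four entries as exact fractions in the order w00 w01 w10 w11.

-1/2 -1/2 -1/2 0

obs A: pose=(5,-2,E) → sL=5/4, sR=10/29, mL=-185/232, mR=-5/8
obs B: pose=(-2,-3,E) → sL=20/73, sR=20/121, mL=-1940/8833, mR=-10/73
sensor matrix S = [[5/4, 10/29], [20/73, 20/121]]; det S = 28725/256157
solve [mL_A; mL_B] = S·[w00; w01] and [mR_A; mR_B] = S·[w10; w11]:
  w00 = -1/2, w01 = -1/2, w10 = -1/2, w11 = 0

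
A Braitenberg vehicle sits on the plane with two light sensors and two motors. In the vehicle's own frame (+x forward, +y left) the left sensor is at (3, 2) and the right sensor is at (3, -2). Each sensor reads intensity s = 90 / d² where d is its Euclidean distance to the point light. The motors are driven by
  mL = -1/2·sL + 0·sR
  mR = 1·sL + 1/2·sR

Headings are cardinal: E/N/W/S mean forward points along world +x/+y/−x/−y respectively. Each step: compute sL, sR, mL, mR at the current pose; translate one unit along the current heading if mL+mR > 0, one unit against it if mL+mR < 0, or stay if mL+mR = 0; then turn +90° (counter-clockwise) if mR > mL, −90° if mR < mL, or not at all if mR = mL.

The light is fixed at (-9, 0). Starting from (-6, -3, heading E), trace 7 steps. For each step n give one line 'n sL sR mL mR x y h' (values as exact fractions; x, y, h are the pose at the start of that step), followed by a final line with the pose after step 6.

0 90/37 90/61 -45/37 7155/2257 -6 -3 E
1 45/2 5/2 -45/4 95/4 -5 -3 N
2 90/17 90 -45/17 855/17 -5 -2 W
3 9/5 45/13 -9/10 459/130 -6 -2 S
4 90/37 90/61 -45/37 7155/2257 -6 -3 E
5 45/2 5/2 -45/4 95/4 -5 -3 N
6 90/17 90 -45/17 855/17 -5 -2 W
final -6 -2 S

n=0: pose=(-6,-3,E); sL=90/37, sR=90/61; mL=-45/37, mR=7155/2257; mL+mR=4410/2257 → advance +1; mR−mL=9900/2257 → turn +1·90°
n=1: pose=(-5,-3,N); sL=45/2, sR=5/2; mL=-45/4, mR=95/4; mL+mR=25/2 → advance +1; mR−mL=35 → turn +1·90°
n=2: pose=(-5,-2,W); sL=90/17, sR=90; mL=-45/17, mR=855/17; mL+mR=810/17 → advance +1; mR−mL=900/17 → turn +1·90°
n=3: pose=(-6,-2,S); sL=9/5, sR=45/13; mL=-9/10, mR=459/130; mL+mR=171/65 → advance +1; mR−mL=288/65 → turn +1·90°
n=4: pose=(-6,-3,E); sL=90/37, sR=90/61; mL=-45/37, mR=7155/2257; mL+mR=4410/2257 → advance +1; mR−mL=9900/2257 → turn +1·90°
n=5: pose=(-5,-3,N); sL=45/2, sR=5/2; mL=-45/4, mR=95/4; mL+mR=25/2 → advance +1; mR−mL=35 → turn +1·90°
n=6: pose=(-5,-2,W); sL=90/17, sR=90; mL=-45/17, mR=855/17; mL+mR=810/17 → advance +1; mR−mL=900/17 → turn +1·90°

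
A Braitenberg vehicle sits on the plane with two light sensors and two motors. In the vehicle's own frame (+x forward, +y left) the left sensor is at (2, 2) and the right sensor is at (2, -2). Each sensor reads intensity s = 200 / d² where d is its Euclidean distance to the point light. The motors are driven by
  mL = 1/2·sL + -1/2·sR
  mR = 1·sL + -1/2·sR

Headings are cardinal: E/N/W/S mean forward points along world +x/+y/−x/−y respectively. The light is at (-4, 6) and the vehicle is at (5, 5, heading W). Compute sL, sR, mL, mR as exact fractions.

100/29 4 -8/29 42/29

left sensor world pos  = (3, 3); dL² = 58
right sensor world pos = (3, 7); dR² = 50
sL = 200/58 = 100/29
sR = 200/50 = 4
mL = 1/2·sL + -1/2·sR = -8/29
mR = 1·sL + -1/2·sR = 42/29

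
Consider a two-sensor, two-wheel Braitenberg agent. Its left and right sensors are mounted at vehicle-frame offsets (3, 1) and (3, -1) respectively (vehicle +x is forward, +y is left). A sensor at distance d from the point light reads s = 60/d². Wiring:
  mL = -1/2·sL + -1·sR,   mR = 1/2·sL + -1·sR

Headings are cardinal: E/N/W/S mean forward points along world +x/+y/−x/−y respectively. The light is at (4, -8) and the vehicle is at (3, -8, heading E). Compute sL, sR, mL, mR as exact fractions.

12 12 -18 -6

left sensor world pos  = (6, -7); dL² = 5
right sensor world pos = (6, -9); dR² = 5
sL = 60/5 = 12
sR = 60/5 = 12
mL = -1/2·sL + -1·sR = -18
mR = 1/2·sL + -1·sR = -6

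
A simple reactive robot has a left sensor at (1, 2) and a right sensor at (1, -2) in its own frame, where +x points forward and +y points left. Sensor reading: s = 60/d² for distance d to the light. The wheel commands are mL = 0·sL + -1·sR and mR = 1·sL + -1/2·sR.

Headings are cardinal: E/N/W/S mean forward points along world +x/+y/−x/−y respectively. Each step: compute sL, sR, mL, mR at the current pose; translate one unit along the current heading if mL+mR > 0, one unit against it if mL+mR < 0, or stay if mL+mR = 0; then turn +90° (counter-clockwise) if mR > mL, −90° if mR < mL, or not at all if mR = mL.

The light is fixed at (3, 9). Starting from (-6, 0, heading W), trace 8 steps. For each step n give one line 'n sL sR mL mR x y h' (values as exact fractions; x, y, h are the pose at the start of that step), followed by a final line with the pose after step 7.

n=0: pose=(-6,0,W); sL=60/221, sR=60/149; mL=-60/149, mR=2310/32929; mL+mR=-10950/32929 → advance -1; mR−mL=15570/32929 → turn +1·90°
n=1: pose=(-5,0,S); sL=15/34, sR=3/10; mL=-3/10, mR=99/340; mL+mR=-3/340 → advance -1; mR−mL=201/340 → turn +1·90°
n=2: pose=(-5,1,E); sL=12/17, sR=60/149; mL=-60/149, mR=1278/2533; mL+mR=258/2533 → advance +1; mR−mL=2298/2533 → turn +1·90°
n=3: pose=(-4,1,N); sL=6/13, sR=30/37; mL=-30/37, mR=27/481; mL+mR=-363/481 → advance -1; mR−mL=417/481 → turn +1·90°
n=4: pose=(-4,0,W); sL=12/37, sR=60/113; mL=-60/113, mR=246/4181; mL+mR=-1974/4181 → advance -1; mR−mL=2466/4181 → turn +1·90°
n=5: pose=(-3,0,S); sL=15/29, sR=15/41; mL=-15/41, mR=795/2378; mL+mR=-75/2378 → advance -1; mR−mL=1665/2378 → turn +1·90°
n=6: pose=(-3,1,E); sL=60/61, sR=12/25; mL=-12/25, mR=1134/1525; mL+mR=402/1525 → advance +1; mR−mL=1866/1525 → turn +1·90°
n=7: pose=(-2,1,N); sL=30/49, sR=30/29; mL=-30/29, mR=135/1421; mL+mR=-1335/1421 → advance -1; mR−mL=1605/1421 → turn +1·90°

0 60/221 60/149 -60/149 2310/32929 -6 0 W
1 15/34 3/10 -3/10 99/340 -5 0 S
2 12/17 60/149 -60/149 1278/2533 -5 1 E
3 6/13 30/37 -30/37 27/481 -4 1 N
4 12/37 60/113 -60/113 246/4181 -4 0 W
5 15/29 15/41 -15/41 795/2378 -3 0 S
6 60/61 12/25 -12/25 1134/1525 -3 1 E
7 30/49 30/29 -30/29 135/1421 -2 1 N
final -2 0 W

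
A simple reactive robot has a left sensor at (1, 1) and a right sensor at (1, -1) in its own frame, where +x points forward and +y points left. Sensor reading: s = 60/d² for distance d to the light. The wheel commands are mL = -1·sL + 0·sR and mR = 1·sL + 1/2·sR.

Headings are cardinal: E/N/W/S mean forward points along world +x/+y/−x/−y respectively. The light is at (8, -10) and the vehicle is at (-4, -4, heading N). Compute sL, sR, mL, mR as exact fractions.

left sensor world pos  = (-5, -3); dL² = 218
right sensor world pos = (-3, -3); dR² = 170
sL = 60/218 = 30/109
sR = 60/170 = 6/17
mL = -1·sL + 0·sR = -30/109
mR = 1·sL + 1/2·sR = 837/1853

30/109 6/17 -30/109 837/1853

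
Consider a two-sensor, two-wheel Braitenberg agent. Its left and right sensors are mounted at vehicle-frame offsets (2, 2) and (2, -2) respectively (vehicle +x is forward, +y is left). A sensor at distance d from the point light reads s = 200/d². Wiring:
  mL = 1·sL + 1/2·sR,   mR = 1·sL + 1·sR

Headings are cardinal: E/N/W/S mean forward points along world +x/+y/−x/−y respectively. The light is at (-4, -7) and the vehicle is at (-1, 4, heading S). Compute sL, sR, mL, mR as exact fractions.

100/53 100/41 6750/2173 9400/2173

left sensor world pos  = (1, 2); dL² = 106
right sensor world pos = (-3, 2); dR² = 82
sL = 200/106 = 100/53
sR = 200/82 = 100/41
mL = 1·sL + 1/2·sR = 6750/2173
mR = 1·sL + 1·sR = 9400/2173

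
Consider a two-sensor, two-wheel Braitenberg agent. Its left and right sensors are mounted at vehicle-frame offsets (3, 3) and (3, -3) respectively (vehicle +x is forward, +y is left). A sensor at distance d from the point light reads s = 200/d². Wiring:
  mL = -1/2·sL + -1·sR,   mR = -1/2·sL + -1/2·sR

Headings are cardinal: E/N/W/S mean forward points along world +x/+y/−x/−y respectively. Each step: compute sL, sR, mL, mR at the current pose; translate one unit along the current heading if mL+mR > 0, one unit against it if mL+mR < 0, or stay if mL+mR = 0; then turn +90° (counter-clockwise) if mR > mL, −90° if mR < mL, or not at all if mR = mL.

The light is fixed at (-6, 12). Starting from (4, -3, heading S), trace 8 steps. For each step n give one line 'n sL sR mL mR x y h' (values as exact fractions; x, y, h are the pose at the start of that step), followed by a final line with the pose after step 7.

n=0: pose=(4,-3,S); sL=200/493, sR=200/373; mL=-135900/183889, mR=-86600/183889; mL+mR=-222500/183889 → advance -1; mR−mL=100/373 → turn +1·90°
n=1: pose=(4,-2,E); sL=20/29, sR=100/229; mL=-5190/6641, mR=-3740/6641; mL+mR=-8930/6641 → advance -1; mR−mL=50/229 → turn +1·90°
n=2: pose=(3,-2,N); sL=200/157, sR=40/53; mL=-11580/8321, mR=-8440/8321; mL+mR=-20020/8321 → advance -1; mR−mL=20/53 → turn +1·90°
n=3: pose=(3,-3,W); sL=5/9, sR=10/9; mL=-25/18, mR=-5/6; mL+mR=-20/9 → advance -1; mR−mL=5/9 → turn +1·90°
n=4: pose=(4,-3,S); sL=200/493, sR=200/373; mL=-135900/183889, mR=-86600/183889; mL+mR=-222500/183889 → advance -1; mR−mL=100/373 → turn +1·90°
n=5: pose=(4,-2,E); sL=20/29, sR=100/229; mL=-5190/6641, mR=-3740/6641; mL+mR=-8930/6641 → advance -1; mR−mL=50/229 → turn +1·90°
n=6: pose=(3,-2,N); sL=200/157, sR=40/53; mL=-11580/8321, mR=-8440/8321; mL+mR=-20020/8321 → advance -1; mR−mL=20/53 → turn +1·90°
n=7: pose=(3,-3,W); sL=5/9, sR=10/9; mL=-25/18, mR=-5/6; mL+mR=-20/9 → advance -1; mR−mL=5/9 → turn +1·90°

0 200/493 200/373 -135900/183889 -86600/183889 4 -3 S
1 20/29 100/229 -5190/6641 -3740/6641 4 -2 E
2 200/157 40/53 -11580/8321 -8440/8321 3 -2 N
3 5/9 10/9 -25/18 -5/6 3 -3 W
4 200/493 200/373 -135900/183889 -86600/183889 4 -3 S
5 20/29 100/229 -5190/6641 -3740/6641 4 -2 E
6 200/157 40/53 -11580/8321 -8440/8321 3 -2 N
7 5/9 10/9 -25/18 -5/6 3 -3 W
final 4 -3 S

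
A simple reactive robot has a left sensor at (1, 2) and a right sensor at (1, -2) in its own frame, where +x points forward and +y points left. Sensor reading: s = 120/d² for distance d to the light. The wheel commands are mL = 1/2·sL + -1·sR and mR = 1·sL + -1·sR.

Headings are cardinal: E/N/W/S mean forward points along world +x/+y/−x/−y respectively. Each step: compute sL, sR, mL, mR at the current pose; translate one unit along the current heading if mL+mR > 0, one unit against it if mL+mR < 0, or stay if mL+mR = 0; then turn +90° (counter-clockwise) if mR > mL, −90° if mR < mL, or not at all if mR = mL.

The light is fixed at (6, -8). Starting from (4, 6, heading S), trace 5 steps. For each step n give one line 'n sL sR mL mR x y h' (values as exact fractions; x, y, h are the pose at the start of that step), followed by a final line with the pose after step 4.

n=0: pose=(4,6,S); sL=120/169, sR=24/37; mL=-1836/6253, mR=384/6253; mL+mR=-1452/6253 → advance -1; mR−mL=60/169 → turn +1·90°
n=1: pose=(4,7,E); sL=12/29, sR=12/17; mL=-246/493, mR=-144/493; mL+mR=-390/493 → advance -1; mR−mL=6/29 → turn +1·90°
n=2: pose=(3,7,N); sL=120/281, sR=120/257; mL=-18300/72217, mR=-2880/72217; mL+mR=-21180/72217 → advance -1; mR−mL=60/281 → turn +1·90°
n=3: pose=(3,6,W); sL=3/4, sR=15/34; mL=-9/136, mR=21/68; mL+mR=33/136 → advance +1; mR−mL=3/8 → turn +1·90°
n=4: pose=(2,6,S); sL=120/173, sR=24/41; mL=-1692/7093, mR=768/7093; mL+mR=-924/7093 → advance -1; mR−mL=60/173 → turn +1·90°

0 120/169 24/37 -1836/6253 384/6253 4 6 S
1 12/29 12/17 -246/493 -144/493 4 7 E
2 120/281 120/257 -18300/72217 -2880/72217 3 7 N
3 3/4 15/34 -9/136 21/68 3 6 W
4 120/173 24/41 -1692/7093 768/7093 2 6 S
final 2 7 E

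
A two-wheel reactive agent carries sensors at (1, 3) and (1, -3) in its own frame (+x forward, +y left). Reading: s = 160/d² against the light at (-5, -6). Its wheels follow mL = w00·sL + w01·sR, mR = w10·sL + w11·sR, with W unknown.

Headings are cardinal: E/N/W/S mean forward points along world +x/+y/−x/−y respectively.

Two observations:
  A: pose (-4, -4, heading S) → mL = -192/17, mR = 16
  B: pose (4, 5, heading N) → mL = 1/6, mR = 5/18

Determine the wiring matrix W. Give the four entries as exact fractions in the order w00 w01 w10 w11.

1/2 -1/2 0 1/2

obs A: pose=(-4,-4,S) → sL=160/17, sR=32, mL=-192/17, mR=16
obs B: pose=(4,5,N) → sL=8/9, sR=5/9, mL=1/6, mR=5/18
sensor matrix S = [[160/17, 32], [8/9, 5/9]]; det S = -1184/51
solve [mL_A; mL_B] = S·[w00; w01] and [mR_A; mR_B] = S·[w10; w11]:
  w00 = 1/2, w01 = -1/2, w10 = 0, w11 = 1/2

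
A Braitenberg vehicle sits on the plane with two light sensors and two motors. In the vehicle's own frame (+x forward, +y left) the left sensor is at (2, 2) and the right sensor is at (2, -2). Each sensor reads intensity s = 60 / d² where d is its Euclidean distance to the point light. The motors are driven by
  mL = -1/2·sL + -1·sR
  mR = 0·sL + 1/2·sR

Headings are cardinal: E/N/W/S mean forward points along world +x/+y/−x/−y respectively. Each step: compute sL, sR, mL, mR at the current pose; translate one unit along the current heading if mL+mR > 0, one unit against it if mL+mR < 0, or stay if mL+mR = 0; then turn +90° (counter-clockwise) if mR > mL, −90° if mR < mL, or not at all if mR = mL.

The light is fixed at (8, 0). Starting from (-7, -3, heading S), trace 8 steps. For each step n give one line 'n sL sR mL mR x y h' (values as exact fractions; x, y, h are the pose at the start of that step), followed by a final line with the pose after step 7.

n=0: pose=(-7,-3,S); sL=30/97, sR=30/157; mL=-5265/15229, mR=15/157; mL+mR=-3810/15229 → advance -1; mR−mL=6720/15229 → turn +1·90°
n=1: pose=(-7,-2,E); sL=60/169, sR=12/37; mL=-3138/6253, mR=6/37; mL+mR=-2124/6253 → advance -1; mR−mL=4152/6253 → turn +1·90°
n=2: pose=(-8,-2,N); sL=5/27, sR=15/49; mL=-1055/2646, mR=15/98; mL+mR=-325/1323 → advance -1; mR−mL=730/1323 → turn +1·90°
n=3: pose=(-8,-3,W); sL=60/349, sR=12/65; mL=-6138/22685, mR=6/65; mL+mR=-4044/22685 → advance -1; mR−mL=8232/22685 → turn +1·90°
n=4: pose=(-7,-3,S); sL=30/97, sR=30/157; mL=-5265/15229, mR=15/157; mL+mR=-3810/15229 → advance -1; mR−mL=6720/15229 → turn +1·90°
n=5: pose=(-7,-2,E); sL=60/169, sR=12/37; mL=-3138/6253, mR=6/37; mL+mR=-2124/6253 → advance -1; mR−mL=4152/6253 → turn +1·90°
n=6: pose=(-8,-2,N); sL=5/27, sR=15/49; mL=-1055/2646, mR=15/98; mL+mR=-325/1323 → advance -1; mR−mL=730/1323 → turn +1·90°
n=7: pose=(-8,-3,W); sL=60/349, sR=12/65; mL=-6138/22685, mR=6/65; mL+mR=-4044/22685 → advance -1; mR−mL=8232/22685 → turn +1·90°

0 30/97 30/157 -5265/15229 15/157 -7 -3 S
1 60/169 12/37 -3138/6253 6/37 -7 -2 E
2 5/27 15/49 -1055/2646 15/98 -8 -2 N
3 60/349 12/65 -6138/22685 6/65 -8 -3 W
4 30/97 30/157 -5265/15229 15/157 -7 -3 S
5 60/169 12/37 -3138/6253 6/37 -7 -2 E
6 5/27 15/49 -1055/2646 15/98 -8 -2 N
7 60/349 12/65 -6138/22685 6/65 -8 -3 W
final -7 -3 S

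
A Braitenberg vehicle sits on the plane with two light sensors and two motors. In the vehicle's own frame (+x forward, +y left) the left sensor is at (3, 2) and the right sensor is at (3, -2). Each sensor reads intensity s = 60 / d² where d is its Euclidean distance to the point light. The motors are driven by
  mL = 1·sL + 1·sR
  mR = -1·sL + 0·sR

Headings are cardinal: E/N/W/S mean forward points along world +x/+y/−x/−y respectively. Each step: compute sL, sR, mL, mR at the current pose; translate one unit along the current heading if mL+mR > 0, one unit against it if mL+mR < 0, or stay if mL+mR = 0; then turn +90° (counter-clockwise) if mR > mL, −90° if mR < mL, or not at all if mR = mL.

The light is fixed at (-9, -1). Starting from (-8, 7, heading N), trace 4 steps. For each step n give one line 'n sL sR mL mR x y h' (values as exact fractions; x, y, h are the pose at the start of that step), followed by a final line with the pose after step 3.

n=0: pose=(-8,7,N); sL=30/61, sR=6/13; mL=756/793, mR=-30/61; mL+mR=6/13 → advance +1; mR−mL=-1146/793 → turn -1·90°
n=1: pose=(-8,8,E); sL=60/137, sR=12/13; mL=2424/1781, mR=-60/137; mL+mR=12/13 → advance +1; mR−mL=-3204/1781 → turn -1·90°
n=2: pose=(-7,8,S); sL=15/13, sR=5/3; mL=110/39, mR=-15/13; mL+mR=5/3 → advance +1; mR−mL=-155/39 → turn -1·90°
n=3: pose=(-7,7,W); sL=60/37, sR=60/101; mL=8280/3737, mR=-60/37; mL+mR=60/101 → advance +1; mR−mL=-14340/3737 → turn -1·90°

0 30/61 6/13 756/793 -30/61 -8 7 N
1 60/137 12/13 2424/1781 -60/137 -8 8 E
2 15/13 5/3 110/39 -15/13 -7 8 S
3 60/37 60/101 8280/3737 -60/37 -7 7 W
final -8 7 N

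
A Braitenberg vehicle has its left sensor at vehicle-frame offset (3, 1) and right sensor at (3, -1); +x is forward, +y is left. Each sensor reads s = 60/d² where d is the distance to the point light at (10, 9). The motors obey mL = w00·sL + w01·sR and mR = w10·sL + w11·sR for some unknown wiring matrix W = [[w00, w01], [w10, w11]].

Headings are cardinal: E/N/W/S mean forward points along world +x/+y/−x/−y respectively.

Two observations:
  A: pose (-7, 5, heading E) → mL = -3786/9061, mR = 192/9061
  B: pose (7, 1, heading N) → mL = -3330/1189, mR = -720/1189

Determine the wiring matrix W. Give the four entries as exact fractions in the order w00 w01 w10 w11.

-1/2 -1 1 -1

obs A: pose=(-7,5,E) → sL=12/41, sR=60/221, mL=-3786/9061, mR=192/9061
obs B: pose=(7,1,N) → sL=60/41, sR=60/29, mL=-3330/1189, mR=-720/1189
sensor matrix S = [[12/41, 60/221], [60/41, 60/29]]; det S = 54720/262769
solve [mL_A; mL_B] = S·[w00; w01] and [mR_A; mR_B] = S·[w10; w11]:
  w00 = -1/2, w01 = -1, w10 = 1, w11 = -1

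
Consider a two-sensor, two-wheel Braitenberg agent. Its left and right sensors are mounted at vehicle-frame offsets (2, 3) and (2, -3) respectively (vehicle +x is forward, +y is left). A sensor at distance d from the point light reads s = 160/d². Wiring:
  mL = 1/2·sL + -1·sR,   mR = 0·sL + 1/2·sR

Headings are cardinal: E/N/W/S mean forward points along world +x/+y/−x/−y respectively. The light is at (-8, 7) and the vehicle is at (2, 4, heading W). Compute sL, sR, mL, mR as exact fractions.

8/5 5/2 -17/10 5/4

left sensor world pos  = (0, 1); dL² = 100
right sensor world pos = (0, 7); dR² = 64
sL = 160/100 = 8/5
sR = 160/64 = 5/2
mL = 1/2·sL + -1·sR = -17/10
mR = 0·sL + 1/2·sR = 5/4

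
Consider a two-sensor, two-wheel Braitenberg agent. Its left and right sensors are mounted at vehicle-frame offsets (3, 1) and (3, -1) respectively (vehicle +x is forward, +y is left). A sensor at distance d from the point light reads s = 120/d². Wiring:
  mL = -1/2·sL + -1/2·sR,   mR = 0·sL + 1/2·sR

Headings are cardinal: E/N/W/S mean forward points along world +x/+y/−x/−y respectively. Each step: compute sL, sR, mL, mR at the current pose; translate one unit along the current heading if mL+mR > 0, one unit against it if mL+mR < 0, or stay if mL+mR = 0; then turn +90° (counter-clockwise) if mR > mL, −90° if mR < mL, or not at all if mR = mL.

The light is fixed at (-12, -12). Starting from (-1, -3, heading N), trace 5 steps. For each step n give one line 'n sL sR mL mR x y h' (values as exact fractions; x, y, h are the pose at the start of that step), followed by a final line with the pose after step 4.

0 30/61 5/12 -665/1464 5/24 -1 -3 N
1 120/113 24/29 -3096/3277 12/29 -1 -4 W
2 60/97 60/73 -5100/7081 30/73 0 -4 S
3 24/65 120/289 -7368/18785 60/289 0 -3 E
4 30/61 5/12 -665/1464 5/24 -1 -3 N
final -1 -4 W

n=0: pose=(-1,-3,N); sL=30/61, sR=5/12; mL=-665/1464, mR=5/24; mL+mR=-15/61 → advance -1; mR−mL=485/732 → turn +1·90°
n=1: pose=(-1,-4,W); sL=120/113, sR=24/29; mL=-3096/3277, mR=12/29; mL+mR=-60/113 → advance -1; mR−mL=4452/3277 → turn +1·90°
n=2: pose=(0,-4,S); sL=60/97, sR=60/73; mL=-5100/7081, mR=30/73; mL+mR=-30/97 → advance -1; mR−mL=8010/7081 → turn +1·90°
n=3: pose=(0,-3,E); sL=24/65, sR=120/289; mL=-7368/18785, mR=60/289; mL+mR=-12/65 → advance -1; mR−mL=11268/18785 → turn +1·90°
n=4: pose=(-1,-3,N); sL=30/61, sR=5/12; mL=-665/1464, mR=5/24; mL+mR=-15/61 → advance -1; mR−mL=485/732 → turn +1·90°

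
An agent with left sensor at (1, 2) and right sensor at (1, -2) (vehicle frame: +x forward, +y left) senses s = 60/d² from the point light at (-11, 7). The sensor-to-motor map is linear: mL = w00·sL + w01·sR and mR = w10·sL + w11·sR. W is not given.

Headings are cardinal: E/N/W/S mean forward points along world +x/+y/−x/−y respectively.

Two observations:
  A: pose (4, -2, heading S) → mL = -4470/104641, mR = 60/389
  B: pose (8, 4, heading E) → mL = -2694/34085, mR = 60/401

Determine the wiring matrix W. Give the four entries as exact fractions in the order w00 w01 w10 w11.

obs A: pose=(4,-2,S) → sL=60/389, sR=60/269, mL=-4470/104641, mR=60/389
obs B: pose=(8,4,E) → sL=60/401, sR=12/85, mL=-2694/34085, mR=60/401
sensor matrix S = [[60/389, 60/269], [60/401, 12/85]]; det S = -8273664/713337697
solve [mL_A; mL_B] = S·[w00; w01] and [mR_A; mR_B] = S·[w10; w11]:
  w00 = -1, w01 = 1/2, w10 = 1, w11 = 0

-1 1/2 1 0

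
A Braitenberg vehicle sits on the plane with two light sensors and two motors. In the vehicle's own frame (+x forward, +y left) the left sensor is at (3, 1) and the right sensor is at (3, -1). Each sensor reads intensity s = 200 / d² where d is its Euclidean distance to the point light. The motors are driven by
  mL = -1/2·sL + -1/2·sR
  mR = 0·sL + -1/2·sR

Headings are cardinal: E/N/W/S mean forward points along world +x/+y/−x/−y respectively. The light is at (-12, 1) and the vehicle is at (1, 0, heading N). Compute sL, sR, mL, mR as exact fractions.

50/37 1 -87/74 -1/2

left sensor world pos  = (0, 3); dL² = 148
right sensor world pos = (2, 3); dR² = 200
sL = 200/148 = 50/37
sR = 200/200 = 1
mL = -1/2·sL + -1/2·sR = -87/74
mR = 0·sL + -1/2·sR = -1/2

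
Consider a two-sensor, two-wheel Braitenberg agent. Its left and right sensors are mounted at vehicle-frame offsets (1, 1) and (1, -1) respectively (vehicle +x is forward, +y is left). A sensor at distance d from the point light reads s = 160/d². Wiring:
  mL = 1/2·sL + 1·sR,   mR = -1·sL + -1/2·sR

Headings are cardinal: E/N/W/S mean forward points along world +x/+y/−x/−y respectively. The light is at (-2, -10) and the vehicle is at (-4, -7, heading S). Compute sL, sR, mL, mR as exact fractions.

32 160/13 368/13 -496/13

left sensor world pos  = (-3, -8); dL² = 5
right sensor world pos = (-5, -8); dR² = 13
sL = 160/5 = 32
sR = 160/13 = 160/13
mL = 1/2·sL + 1·sR = 368/13
mR = -1·sL + -1/2·sR = -496/13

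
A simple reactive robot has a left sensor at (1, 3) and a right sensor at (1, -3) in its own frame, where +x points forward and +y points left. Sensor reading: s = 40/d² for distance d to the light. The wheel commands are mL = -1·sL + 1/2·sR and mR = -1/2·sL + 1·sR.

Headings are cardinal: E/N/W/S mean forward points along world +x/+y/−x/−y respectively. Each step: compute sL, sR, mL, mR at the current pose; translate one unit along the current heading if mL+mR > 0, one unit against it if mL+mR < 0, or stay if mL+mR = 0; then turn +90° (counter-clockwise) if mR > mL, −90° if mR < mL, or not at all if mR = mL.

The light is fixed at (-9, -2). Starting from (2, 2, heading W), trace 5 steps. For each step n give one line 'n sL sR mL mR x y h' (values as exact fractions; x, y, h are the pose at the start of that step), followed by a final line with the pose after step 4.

0 40/101 40/149 -3940/15049 1060/15049 2 2 W
1 20/117 4/9 2/39 14/39 3 2 S
2 8/41 40/169 -532/6929 964/6929 3 1 E
3 10/29 5/34 -535/1972 -25/986 4 1 N
4 8/29 40/169 -772/4901 484/4901 4 0 W
final 5 0 S

n=0: pose=(2,2,W); sL=40/101, sR=40/149; mL=-3940/15049, mR=1060/15049; mL+mR=-2880/15049 → advance -1; mR−mL=5000/15049 → turn +1·90°
n=1: pose=(3,2,S); sL=20/117, sR=4/9; mL=2/39, mR=14/39; mL+mR=16/39 → advance +1; mR−mL=4/13 → turn +1·90°
n=2: pose=(3,1,E); sL=8/41, sR=40/169; mL=-532/6929, mR=964/6929; mL+mR=432/6929 → advance +1; mR−mL=1496/6929 → turn +1·90°
n=3: pose=(4,1,N); sL=10/29, sR=5/34; mL=-535/1972, mR=-25/986; mL+mR=-585/1972 → advance -1; mR−mL=485/1972 → turn +1·90°
n=4: pose=(4,0,W); sL=8/29, sR=40/169; mL=-772/4901, mR=484/4901; mL+mR=-288/4901 → advance -1; mR−mL=1256/4901 → turn +1·90°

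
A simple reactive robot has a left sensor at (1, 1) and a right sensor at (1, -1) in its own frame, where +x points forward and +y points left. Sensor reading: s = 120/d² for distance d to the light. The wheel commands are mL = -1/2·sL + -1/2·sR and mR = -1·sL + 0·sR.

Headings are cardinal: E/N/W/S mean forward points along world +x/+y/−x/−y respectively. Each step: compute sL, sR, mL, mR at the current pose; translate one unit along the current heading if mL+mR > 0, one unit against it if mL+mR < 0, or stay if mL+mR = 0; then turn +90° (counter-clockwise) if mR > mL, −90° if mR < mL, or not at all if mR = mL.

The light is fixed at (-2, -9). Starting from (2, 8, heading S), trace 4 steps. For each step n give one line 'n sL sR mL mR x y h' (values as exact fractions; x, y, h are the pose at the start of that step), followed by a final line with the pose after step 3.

0 120/281 24/53 -6552/14893 -120/281 2 8 S
1 60/193 60/157 -10500/30301 -60/193 2 9 E
2 24/73 120/377 -8904/27521 -24/73 1 9 N
3 6/17 15/34 -27/68 -6/17 1 8 E
final 0 8 N

n=0: pose=(2,8,S); sL=120/281, sR=24/53; mL=-6552/14893, mR=-120/281; mL+mR=-12912/14893 → advance -1; mR−mL=192/14893 → turn +1·90°
n=1: pose=(2,9,E); sL=60/193, sR=60/157; mL=-10500/30301, mR=-60/193; mL+mR=-19920/30301 → advance -1; mR−mL=1080/30301 → turn +1·90°
n=2: pose=(1,9,N); sL=24/73, sR=120/377; mL=-8904/27521, mR=-24/73; mL+mR=-17952/27521 → advance -1; mR−mL=-144/27521 → turn -1·90°
n=3: pose=(1,8,E); sL=6/17, sR=15/34; mL=-27/68, mR=-6/17; mL+mR=-3/4 → advance -1; mR−mL=3/68 → turn +1·90°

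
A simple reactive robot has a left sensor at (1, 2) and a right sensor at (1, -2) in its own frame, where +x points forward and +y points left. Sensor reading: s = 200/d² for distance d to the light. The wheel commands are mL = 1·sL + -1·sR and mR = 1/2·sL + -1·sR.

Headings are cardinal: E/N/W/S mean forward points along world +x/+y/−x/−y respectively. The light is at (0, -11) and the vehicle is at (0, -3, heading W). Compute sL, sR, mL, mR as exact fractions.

200/37 200/101 12800/3737 2700/3737

left sensor world pos  = (-1, -5); dL² = 37
right sensor world pos = (-1, -1); dR² = 101
sL = 200/37 = 200/37
sR = 200/101 = 200/101
mL = 1·sL + -1·sR = 12800/3737
mR = 1/2·sL + -1·sR = 2700/3737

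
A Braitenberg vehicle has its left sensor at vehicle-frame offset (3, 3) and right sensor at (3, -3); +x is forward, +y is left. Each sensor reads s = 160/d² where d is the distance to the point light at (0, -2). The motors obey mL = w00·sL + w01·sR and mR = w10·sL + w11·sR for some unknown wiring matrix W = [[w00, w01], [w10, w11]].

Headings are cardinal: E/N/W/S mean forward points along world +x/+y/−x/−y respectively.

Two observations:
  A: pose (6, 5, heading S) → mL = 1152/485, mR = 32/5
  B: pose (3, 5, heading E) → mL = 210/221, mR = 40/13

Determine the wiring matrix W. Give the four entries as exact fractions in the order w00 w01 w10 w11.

-1/2 1/2 0 1

obs A: pose=(6,5,S) → sL=160/97, sR=32/5, mL=1152/485, mR=32/5
obs B: pose=(3,5,E) → sL=20/17, sR=40/13, mL=210/221, mR=40/13
sensor matrix S = [[160/97, 32/5], [20/17, 40/13]]; det S = -52608/21437
solve [mL_A; mL_B] = S·[w00; w01] and [mR_A; mR_B] = S·[w10; w11]:
  w00 = -1/2, w01 = 1/2, w10 = 0, w11 = 1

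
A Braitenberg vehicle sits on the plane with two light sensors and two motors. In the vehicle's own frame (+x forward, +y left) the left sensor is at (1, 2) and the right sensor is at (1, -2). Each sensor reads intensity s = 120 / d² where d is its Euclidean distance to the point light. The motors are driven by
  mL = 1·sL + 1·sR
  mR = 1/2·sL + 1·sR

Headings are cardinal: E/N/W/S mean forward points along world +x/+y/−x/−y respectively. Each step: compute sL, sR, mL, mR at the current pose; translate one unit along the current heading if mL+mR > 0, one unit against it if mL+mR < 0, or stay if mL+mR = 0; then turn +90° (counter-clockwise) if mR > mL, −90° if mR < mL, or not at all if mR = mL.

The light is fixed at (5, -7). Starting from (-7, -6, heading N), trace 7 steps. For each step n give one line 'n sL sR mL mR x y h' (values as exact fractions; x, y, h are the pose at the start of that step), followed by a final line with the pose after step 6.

n=0: pose=(-7,-6,N); sL=3/5, sR=15/13; mL=114/65, mR=189/130; mL+mR=417/130 → advance +1; mR−mL=-3/10 → turn -1·90°
n=1: pose=(-7,-5,E); sL=120/137, sR=120/121; mL=30960/16577, mR=23700/16577; mL+mR=54660/16577 → advance +1; mR−mL=-60/137 → turn -1·90°
n=2: pose=(-6,-5,S); sL=60/41, sR=12/17; mL=1512/697, mR=1002/697; mL+mR=2514/697 → advance +1; mR−mL=-30/41 → turn -1·90°
n=3: pose=(-6,-6,W); sL=24/29, sR=40/51; mL=2384/1479, mR=1772/1479; mL+mR=4156/1479 → advance +1; mR−mL=-12/29 → turn -1·90°
n=4: pose=(-7,-6,N); sL=3/5, sR=15/13; mL=114/65, mR=189/130; mL+mR=417/130 → advance +1; mR−mL=-3/10 → turn -1·90°
n=5: pose=(-7,-5,E); sL=120/137, sR=120/121; mL=30960/16577, mR=23700/16577; mL+mR=54660/16577 → advance +1; mR−mL=-60/137 → turn -1·90°
n=6: pose=(-6,-5,S); sL=60/41, sR=12/17; mL=1512/697, mR=1002/697; mL+mR=2514/697 → advance +1; mR−mL=-30/41 → turn -1·90°

0 3/5 15/13 114/65 189/130 -7 -6 N
1 120/137 120/121 30960/16577 23700/16577 -7 -5 E
2 60/41 12/17 1512/697 1002/697 -6 -5 S
3 24/29 40/51 2384/1479 1772/1479 -6 -6 W
4 3/5 15/13 114/65 189/130 -7 -6 N
5 120/137 120/121 30960/16577 23700/16577 -7 -5 E
6 60/41 12/17 1512/697 1002/697 -6 -5 S
final -6 -6 W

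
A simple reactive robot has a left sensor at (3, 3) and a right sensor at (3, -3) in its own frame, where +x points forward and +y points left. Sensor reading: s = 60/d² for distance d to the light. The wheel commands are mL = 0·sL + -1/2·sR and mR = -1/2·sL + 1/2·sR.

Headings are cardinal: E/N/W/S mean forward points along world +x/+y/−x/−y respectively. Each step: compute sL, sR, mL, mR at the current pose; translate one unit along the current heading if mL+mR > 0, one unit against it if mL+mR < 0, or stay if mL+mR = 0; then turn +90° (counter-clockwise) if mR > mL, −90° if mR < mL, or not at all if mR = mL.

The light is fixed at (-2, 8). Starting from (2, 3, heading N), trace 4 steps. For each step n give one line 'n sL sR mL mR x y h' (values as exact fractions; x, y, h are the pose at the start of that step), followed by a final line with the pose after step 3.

0 12 60/53 -30/53 -288/53 2 3 N
1 30/29 6/13 -3/13 -108/377 2 2 E
2 20/39 20/27 -10/27 40/351 1 2 S
3 3/2 3/5 -3/10 -9/20 1 3 E
final 0 3 S

n=0: pose=(2,3,N); sL=12, sR=60/53; mL=-30/53, mR=-288/53; mL+mR=-6 → advance -1; mR−mL=-258/53 → turn -1·90°
n=1: pose=(2,2,E); sL=30/29, sR=6/13; mL=-3/13, mR=-108/377; mL+mR=-15/29 → advance -1; mR−mL=-21/377 → turn -1·90°
n=2: pose=(1,2,S); sL=20/39, sR=20/27; mL=-10/27, mR=40/351; mL+mR=-10/39 → advance -1; mR−mL=170/351 → turn +1·90°
n=3: pose=(1,3,E); sL=3/2, sR=3/5; mL=-3/10, mR=-9/20; mL+mR=-3/4 → advance -1; mR−mL=-3/20 → turn -1·90°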